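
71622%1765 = 1022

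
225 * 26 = 5850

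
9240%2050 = 1040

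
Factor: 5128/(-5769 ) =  - 2^3*3^ ( - 2) = -8/9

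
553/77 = 7 + 2/11 = 7.18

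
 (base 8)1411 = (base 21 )1g0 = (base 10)777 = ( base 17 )2bc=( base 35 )m7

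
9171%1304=43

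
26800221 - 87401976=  - 60601755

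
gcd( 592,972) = 4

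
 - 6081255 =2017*( - 3015 ) 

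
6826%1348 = 86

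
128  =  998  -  870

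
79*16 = 1264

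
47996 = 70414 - 22418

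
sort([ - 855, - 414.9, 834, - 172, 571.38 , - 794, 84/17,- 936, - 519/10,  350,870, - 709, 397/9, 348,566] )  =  [ - 936, - 855,-794, - 709 , -414.9,- 172,-519/10,84/17,397/9, 348  ,  350 , 566,571.38,834,870 ]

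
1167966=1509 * 774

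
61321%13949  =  5525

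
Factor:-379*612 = -231948 =- 2^2*3^2*17^1*379^1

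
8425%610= 495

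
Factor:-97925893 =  - 13^1*251^1*30011^1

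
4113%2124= 1989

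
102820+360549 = 463369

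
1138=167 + 971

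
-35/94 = -35/94 = - 0.37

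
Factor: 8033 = 29^1*277^1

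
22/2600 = 11/1300 = 0.01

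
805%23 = 0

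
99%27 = 18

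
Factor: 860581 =860581^1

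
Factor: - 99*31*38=-2^1 * 3^2 * 11^1*19^1*31^1= - 116622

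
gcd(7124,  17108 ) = 52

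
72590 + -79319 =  - 6729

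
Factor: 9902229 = 3^1*89^1*37087^1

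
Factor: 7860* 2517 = 19783620 = 2^2*3^2 * 5^1*131^1*839^1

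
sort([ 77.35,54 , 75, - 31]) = [  -  31,54 , 75,77.35] 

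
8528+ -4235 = 4293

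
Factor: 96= 2^5*3^1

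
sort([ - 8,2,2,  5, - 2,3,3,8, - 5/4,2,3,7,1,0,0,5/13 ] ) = [ - 8,-2, -5/4,0,0 , 5/13,1, 2,2, 2,3,3 , 3 , 5,7, 8] 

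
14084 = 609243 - 595159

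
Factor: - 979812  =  -2^2*3^2* 17^1*1601^1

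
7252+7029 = 14281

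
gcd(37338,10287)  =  381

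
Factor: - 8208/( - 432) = 19^1 = 19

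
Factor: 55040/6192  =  80/9 = 2^4*3^( - 2)*5^1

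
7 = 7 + 0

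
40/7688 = 5/961  =  0.01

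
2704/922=2 + 430/461= 2.93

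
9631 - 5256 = 4375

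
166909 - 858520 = - 691611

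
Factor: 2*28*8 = 448 =2^6* 7^1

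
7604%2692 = 2220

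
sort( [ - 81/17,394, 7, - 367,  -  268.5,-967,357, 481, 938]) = [ - 967, - 367, - 268.5,- 81/17,  7,357, 394, 481,938]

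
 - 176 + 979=803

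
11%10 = 1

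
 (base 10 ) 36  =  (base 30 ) 16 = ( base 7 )51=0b100100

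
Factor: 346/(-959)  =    -  2^1*7^(-1 )*137^(  -  1)*173^1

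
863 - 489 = 374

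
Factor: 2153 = 2153^1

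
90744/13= 6980 + 4/13 = 6980.31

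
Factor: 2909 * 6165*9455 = 169565828175=3^2 * 5^2*31^1 * 61^1 * 137^1 * 2909^1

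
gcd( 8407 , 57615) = 1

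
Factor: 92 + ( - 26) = 2^1*3^1 *11^1 = 66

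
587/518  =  587/518 =1.13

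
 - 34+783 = 749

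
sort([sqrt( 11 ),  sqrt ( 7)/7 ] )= [sqrt( 7 ) /7,sqrt(11)] 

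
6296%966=500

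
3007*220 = 661540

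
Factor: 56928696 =2^3*3^1*11^1 * 191^1*1129^1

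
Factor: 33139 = 31^1*1069^1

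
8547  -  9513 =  - 966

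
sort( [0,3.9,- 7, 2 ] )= [ - 7,0,  2,3.9]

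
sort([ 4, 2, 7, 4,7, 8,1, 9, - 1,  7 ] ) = [  -  1,1, 2,4, 4,7,7,7 , 8, 9 ] 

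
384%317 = 67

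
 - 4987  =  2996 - 7983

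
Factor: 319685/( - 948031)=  - 5^1*7^( - 1)*17^1*3761^1*135433^( - 1)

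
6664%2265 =2134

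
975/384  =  325/128 = 2.54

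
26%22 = 4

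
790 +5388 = 6178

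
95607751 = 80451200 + 15156551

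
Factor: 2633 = 2633^1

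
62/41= 62/41 = 1.51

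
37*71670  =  2651790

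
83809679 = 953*87943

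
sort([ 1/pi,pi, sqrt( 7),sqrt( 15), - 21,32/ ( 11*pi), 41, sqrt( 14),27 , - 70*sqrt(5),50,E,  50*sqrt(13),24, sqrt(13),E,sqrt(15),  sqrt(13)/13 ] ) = [ - 70*sqrt(5), - 21,sqrt( 13 )/13,1/pi,32/( 11*pi ), sqrt(7),E,E,pi,sqrt (13), sqrt(14 ),sqrt(15 ),sqrt(15),24, 27,41,50,50*sqrt(13) ] 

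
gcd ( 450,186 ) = 6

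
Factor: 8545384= 2^3 * 41^1*26053^1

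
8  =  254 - 246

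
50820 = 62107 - 11287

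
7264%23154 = 7264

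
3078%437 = 19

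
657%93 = 6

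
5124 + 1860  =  6984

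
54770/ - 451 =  - 122 + 252/451 = - 121.44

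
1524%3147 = 1524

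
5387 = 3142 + 2245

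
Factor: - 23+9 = -14=-2^1*7^1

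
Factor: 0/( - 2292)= 0 = 0^1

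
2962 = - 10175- - 13137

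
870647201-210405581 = 660241620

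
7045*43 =302935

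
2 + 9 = 11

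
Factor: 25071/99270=8357/33090=2^( - 1)*3^ (-1 )*5^(-1 )*61^1 * 137^1*1103^( - 1)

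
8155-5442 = 2713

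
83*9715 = 806345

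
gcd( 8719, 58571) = 1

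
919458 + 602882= 1522340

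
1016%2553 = 1016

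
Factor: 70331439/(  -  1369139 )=-3^1*383^1*61211^1*1369139^( - 1) 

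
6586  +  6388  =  12974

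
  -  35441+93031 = 57590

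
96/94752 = 1/987 = 0.00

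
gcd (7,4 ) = 1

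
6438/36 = 178 + 5/6 = 178.83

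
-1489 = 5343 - 6832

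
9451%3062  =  265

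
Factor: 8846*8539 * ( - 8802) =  - 664867819188 = - 2^2*3^3 *163^1*4423^1*8539^1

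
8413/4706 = 8413/4706 = 1.79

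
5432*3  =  16296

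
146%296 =146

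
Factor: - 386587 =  - 386587^1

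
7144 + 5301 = 12445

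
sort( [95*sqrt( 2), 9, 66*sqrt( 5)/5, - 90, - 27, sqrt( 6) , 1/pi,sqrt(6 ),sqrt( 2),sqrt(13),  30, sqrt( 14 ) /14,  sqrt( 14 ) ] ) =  [ - 90, - 27, sqrt( 14)/14 , 1/pi,  sqrt(2 ),  sqrt(6), sqrt( 6) , sqrt(13 ),sqrt(14 ), 9,66*sqrt (5 ) /5,30, 95*sqrt( 2)]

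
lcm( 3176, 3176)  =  3176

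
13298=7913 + 5385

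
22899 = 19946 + 2953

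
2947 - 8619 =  - 5672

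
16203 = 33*491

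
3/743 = 3/743 = 0.00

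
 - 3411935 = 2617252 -6029187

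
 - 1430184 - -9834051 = 8403867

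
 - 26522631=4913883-31436514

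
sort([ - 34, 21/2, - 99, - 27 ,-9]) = [ - 99, - 34,  -  27 , - 9 , 21/2]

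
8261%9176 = 8261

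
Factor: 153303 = 3^1*137^1*373^1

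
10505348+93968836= 104474184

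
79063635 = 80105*987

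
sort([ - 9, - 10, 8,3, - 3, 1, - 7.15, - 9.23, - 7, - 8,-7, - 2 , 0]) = [ - 10, - 9.23, - 9,-8, - 7.15, - 7,-7, - 3,-2,  0, 1, 3, 8]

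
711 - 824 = -113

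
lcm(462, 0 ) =0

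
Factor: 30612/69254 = 15306/34627=2^1*3^1*31^( - 1)*1117^( - 1 )*2551^1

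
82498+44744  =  127242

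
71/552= 71/552 = 0.13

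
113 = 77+36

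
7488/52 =144=144.00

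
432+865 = 1297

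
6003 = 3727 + 2276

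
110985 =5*22197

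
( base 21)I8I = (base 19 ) 139B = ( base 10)8124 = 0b1111110111100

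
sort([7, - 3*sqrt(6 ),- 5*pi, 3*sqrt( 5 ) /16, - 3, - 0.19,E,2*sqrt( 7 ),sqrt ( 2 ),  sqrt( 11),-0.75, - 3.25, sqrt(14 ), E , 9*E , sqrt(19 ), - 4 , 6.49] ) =[ - 5*pi, - 3*sqrt( 6),-4, - 3.25,-3, -0.75, - 0.19, 3*sqrt( 5 ) /16,sqrt(2 ), E,  E,  sqrt( 11), sqrt (14), sqrt( 19 ) , 2*sqrt(7 ), 6.49, 7, 9*E ] 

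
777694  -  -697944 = 1475638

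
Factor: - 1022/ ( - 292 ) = 2^(  -  1)* 7^1 = 7/2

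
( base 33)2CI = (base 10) 2592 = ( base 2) 101000100000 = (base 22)57i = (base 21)5I9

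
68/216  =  17/54 = 0.31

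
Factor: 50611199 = 4691^1*10789^1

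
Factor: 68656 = 2^4*7^1*613^1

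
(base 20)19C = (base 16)250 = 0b1001010000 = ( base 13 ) 367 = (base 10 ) 592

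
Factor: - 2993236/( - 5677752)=748309/1419438 = 2^( - 1)*3^(- 1)*31^1*101^1 * 239^1*236573^(  -  1) 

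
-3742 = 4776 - 8518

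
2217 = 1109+1108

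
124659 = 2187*57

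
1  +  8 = 9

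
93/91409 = 93/91409 = 0.00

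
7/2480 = 7/2480 = 0.00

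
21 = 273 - 252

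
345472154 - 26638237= 318833917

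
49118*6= 294708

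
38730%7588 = 790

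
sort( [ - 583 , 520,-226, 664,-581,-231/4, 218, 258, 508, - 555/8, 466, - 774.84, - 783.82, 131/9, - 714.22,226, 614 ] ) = [-783.82, - 774.84,  -  714.22,-583, - 581, - 226, - 555/8,  -  231/4, 131/9, 218,  226, 258, 466,508,520, 614, 664]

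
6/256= 3/128 = 0.02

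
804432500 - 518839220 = 285593280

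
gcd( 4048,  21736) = 88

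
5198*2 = 10396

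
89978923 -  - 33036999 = 123015922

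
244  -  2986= - 2742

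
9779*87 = 850773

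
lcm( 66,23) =1518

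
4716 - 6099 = -1383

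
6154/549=11 + 115/549=11.21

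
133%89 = 44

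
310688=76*4088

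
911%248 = 167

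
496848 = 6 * 82808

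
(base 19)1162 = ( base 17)1869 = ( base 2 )1110010101000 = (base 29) 8ks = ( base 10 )7336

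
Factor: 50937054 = 2^1*3^1* 7^1*1212787^1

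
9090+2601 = 11691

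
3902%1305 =1292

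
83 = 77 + 6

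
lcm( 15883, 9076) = 63532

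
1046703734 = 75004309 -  - 971699425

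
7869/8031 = 2623/2677 = 0.98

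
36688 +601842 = 638530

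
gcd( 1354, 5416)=1354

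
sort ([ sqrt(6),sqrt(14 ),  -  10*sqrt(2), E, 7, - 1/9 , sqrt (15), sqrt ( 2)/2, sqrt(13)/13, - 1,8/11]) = [ - 10*sqrt(2) , - 1, - 1/9, sqrt( 13)/13, sqrt(2 )/2 , 8/11,sqrt( 6), E, sqrt(14) , sqrt( 15 ) , 7] 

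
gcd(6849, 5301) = 9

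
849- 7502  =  -6653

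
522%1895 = 522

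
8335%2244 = 1603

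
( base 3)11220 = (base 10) 132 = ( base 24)5c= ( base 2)10000100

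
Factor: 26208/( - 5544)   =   - 2^2 * 11^( - 1)*13^1 = - 52/11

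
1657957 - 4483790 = -2825833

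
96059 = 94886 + 1173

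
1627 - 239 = 1388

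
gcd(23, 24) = 1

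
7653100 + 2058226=9711326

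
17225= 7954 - -9271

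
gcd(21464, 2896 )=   8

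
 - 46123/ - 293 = 157 + 122/293=157.42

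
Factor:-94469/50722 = -2^( - 1 )*7^( - 1 )*17^1*3623^( - 1)*5557^1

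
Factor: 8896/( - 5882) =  - 4448/2941 =- 2^5*17^ ( - 1)*139^1*173^( - 1) 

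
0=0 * 9117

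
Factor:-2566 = -2^1  *  1283^1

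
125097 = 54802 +70295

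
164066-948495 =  -784429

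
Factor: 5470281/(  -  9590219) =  - 3^3*83^1*2441^1*9590219^( - 1)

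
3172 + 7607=10779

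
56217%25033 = 6151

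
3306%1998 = 1308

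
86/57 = 86/57 = 1.51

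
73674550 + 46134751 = 119809301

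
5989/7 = 5989/7 = 855.57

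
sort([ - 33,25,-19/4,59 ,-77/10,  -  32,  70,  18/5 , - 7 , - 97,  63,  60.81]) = [ - 97, - 33, - 32,-77/10, - 7, -19/4,18/5,  25, 59,60.81, 63,  70]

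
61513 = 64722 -3209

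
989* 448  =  443072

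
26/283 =26/283=0.09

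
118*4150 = 489700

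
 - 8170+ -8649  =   - 16819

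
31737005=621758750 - 590021745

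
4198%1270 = 388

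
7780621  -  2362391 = 5418230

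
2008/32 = 62 + 3/4 = 62.75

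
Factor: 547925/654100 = 2^(-2 )*7^1*101^1*211^( - 1) =707/844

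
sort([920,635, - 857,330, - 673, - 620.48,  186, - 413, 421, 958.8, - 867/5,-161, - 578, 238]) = [ - 857, - 673, - 620.48, - 578, - 413, - 867/5,-161, 186,238, 330,421,635,920 , 958.8]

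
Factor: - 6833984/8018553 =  - 2^6 *3^( - 1)*31^ ( - 1)*151^( - 1 )*571^ ( - 1 )*106781^1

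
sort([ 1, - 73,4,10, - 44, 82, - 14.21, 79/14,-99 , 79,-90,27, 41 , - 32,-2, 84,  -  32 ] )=[ - 99, - 90,-73, - 44 , - 32, - 32,- 14.21, - 2, 1, 4,79/14,10, 27, 41, 79,  82, 84]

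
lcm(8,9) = 72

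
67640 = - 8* (-8455) 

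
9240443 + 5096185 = 14336628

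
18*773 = 13914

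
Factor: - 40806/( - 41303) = 2^1*3^2*103^(-1 )*401^( - 1 )*2267^1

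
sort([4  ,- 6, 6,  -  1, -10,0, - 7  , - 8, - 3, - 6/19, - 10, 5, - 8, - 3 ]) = [ -10, - 10, - 8, - 8,- 7,-6,  -  3, - 3, - 1,  -  6/19, 0, 4, 5,  6 ] 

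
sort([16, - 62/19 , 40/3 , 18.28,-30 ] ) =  [- 30, - 62/19, 40/3, 16,  18.28]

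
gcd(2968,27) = 1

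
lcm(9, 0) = 0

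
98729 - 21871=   76858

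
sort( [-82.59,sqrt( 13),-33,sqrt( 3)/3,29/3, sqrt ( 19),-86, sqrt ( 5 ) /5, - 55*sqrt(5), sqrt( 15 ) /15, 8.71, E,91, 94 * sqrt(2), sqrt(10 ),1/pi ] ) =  [-55*sqrt (5), - 86, - 82.59,-33, sqrt(15) /15, 1/pi,sqrt( 5 ) /5, sqrt( 3) /3 , E , sqrt ( 10), sqrt(13 ), sqrt( 19 ) , 8.71, 29/3,91, 94*sqrt( 2) ]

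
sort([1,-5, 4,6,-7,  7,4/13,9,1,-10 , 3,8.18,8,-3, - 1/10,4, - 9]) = [  -  10 ,-9, - 7 , - 5, - 3,-1/10,4/13,1,1,3,4,4,  6,7,8,8.18,  9 ] 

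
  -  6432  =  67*(-96 ) 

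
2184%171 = 132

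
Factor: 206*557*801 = 91908342 = 2^1*3^2*89^1* 103^1*557^1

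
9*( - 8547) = -76923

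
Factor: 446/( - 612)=-2^(  -  1)*3^( -2 )*17^( - 1)*223^1 = -223/306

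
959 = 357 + 602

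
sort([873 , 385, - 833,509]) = [ - 833,385,509,873 ]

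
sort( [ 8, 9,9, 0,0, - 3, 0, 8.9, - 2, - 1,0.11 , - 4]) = [ - 4, - 3, - 2, - 1, 0 , 0,0,0.11, 8, 8.9 , 9, 9]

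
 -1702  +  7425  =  5723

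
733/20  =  733/20= 36.65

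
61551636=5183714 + 56367922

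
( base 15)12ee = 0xFD1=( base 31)46J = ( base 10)4049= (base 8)7721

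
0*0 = 0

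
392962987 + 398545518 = 791508505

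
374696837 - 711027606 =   -  336330769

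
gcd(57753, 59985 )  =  279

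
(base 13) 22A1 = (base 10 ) 4863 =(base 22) a11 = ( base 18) f03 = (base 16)12ff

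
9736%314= 2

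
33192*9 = 298728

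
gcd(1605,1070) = 535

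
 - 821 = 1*( - 821 ) 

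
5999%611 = 500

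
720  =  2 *360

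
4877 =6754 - 1877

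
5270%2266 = 738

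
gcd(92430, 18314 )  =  2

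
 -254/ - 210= 127/105=1.21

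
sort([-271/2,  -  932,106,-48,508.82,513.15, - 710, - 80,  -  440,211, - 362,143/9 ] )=[-932, - 710, - 440, - 362, - 271/2, - 80, - 48,143/9,106, 211,508.82,513.15 ]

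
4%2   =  0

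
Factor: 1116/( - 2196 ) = - 31/61 = - 31^1*61^( - 1) 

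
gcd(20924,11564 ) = 4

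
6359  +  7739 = 14098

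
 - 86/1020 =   -  43/510 = -0.08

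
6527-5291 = 1236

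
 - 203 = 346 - 549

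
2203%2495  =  2203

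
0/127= 0 =0.00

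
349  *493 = 172057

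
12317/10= 12317/10 = 1231.70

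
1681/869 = 1 + 812/869 = 1.93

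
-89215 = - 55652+-33563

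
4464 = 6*744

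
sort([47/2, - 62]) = [ - 62,  47/2]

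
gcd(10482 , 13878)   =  6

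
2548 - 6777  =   - 4229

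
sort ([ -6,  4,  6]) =[ - 6 , 4, 6]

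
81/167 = 81/167 = 0.49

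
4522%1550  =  1422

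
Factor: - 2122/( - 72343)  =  2^1 * 73^( - 1) * 991^( - 1)*1061^1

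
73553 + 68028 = 141581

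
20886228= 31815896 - 10929668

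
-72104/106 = -36052/53 = -680.23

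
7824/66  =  1304/11 = 118.55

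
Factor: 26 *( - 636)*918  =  -15180048 = -2^4*3^4*13^1*17^1* 53^1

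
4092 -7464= -3372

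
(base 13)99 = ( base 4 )1332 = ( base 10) 126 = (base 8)176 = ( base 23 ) 5B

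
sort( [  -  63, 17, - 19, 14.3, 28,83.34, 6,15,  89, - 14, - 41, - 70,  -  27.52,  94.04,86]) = [ - 70,  -  63, - 41,  -  27.52, - 19, - 14, 6,14.3,15 , 17,28,83.34, 86, 89,94.04 ] 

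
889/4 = 222+ 1/4 = 222.25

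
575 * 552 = 317400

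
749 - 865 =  - 116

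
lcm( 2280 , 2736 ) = 13680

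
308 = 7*44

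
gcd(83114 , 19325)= 1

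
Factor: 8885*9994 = 2^1*5^1*19^1*263^1*1777^1  =  88796690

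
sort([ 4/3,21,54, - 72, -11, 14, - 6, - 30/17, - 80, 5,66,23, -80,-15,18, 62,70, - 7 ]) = [ -80,-80, - 72, - 15 , - 11 , - 7, -6, - 30/17,4/3,5,14 , 18,21 , 23,54  ,  62 , 66,70 ]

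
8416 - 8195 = 221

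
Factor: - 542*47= - 25474 = - 2^1*47^1*271^1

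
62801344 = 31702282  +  31099062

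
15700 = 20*785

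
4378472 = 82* 53396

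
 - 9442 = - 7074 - 2368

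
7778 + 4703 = 12481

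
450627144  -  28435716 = 422191428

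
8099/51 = 8099/51 = 158.80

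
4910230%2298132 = 313966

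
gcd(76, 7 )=1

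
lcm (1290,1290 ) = 1290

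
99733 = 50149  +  49584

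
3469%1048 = 325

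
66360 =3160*21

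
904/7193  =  904/7193 = 0.13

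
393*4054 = 1593222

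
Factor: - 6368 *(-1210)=2^6*5^1*11^2 * 199^1=7705280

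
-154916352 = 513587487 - 668503839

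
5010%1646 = 72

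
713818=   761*938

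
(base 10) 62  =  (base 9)68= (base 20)32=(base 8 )76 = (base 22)2I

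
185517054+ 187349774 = 372866828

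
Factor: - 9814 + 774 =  - 9040 = - 2^4 * 5^1*113^1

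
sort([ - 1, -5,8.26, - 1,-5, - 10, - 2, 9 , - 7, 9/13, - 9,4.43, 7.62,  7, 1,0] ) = [-10, - 9, - 7  , - 5, - 5,-2, - 1,- 1  ,  0,  9/13, 1,4.43,7,  7.62,8.26,  9]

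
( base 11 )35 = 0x26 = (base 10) 38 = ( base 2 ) 100110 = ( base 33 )15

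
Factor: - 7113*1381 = - 9823053  =  - 3^1 * 1381^1*2371^1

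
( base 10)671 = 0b1010011111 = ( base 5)10141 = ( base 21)1AK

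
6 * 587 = 3522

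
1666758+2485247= 4152005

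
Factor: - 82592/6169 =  - 2^5*29^1*31^(- 1)*89^1*199^( - 1 )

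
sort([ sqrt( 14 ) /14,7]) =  [sqrt( 14)/14,  7]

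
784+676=1460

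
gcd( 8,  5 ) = 1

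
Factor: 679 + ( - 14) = 5^1*7^1 *19^1 = 665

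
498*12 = 5976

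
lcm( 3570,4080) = 28560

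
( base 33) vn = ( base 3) 1102202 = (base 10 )1046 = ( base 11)871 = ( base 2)10000010110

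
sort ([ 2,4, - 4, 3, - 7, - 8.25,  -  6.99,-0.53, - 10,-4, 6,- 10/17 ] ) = [ - 10, - 8.25, - 7,-6.99,- 4, - 4, - 10/17, - 0.53, 2,3, 4,  6 ] 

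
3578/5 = 3578/5  =  715.60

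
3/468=1/156 = 0.01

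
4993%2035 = 923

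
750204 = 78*9618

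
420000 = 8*52500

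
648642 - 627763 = 20879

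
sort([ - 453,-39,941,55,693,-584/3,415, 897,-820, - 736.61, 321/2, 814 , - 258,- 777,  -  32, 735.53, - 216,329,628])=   [  -  820, - 777, - 736.61, -453, - 258, - 216 ,-584/3,  -  39, - 32,  55,  321/2,329,415,628, 693, 735.53,814,897,941]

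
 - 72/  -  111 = 24/37 = 0.65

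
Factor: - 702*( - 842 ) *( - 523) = - 2^2*3^3 * 13^1*421^1*523^1= - 309136932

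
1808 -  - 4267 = 6075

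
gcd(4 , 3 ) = 1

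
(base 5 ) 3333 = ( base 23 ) k8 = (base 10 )468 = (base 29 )G4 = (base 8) 724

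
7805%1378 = 915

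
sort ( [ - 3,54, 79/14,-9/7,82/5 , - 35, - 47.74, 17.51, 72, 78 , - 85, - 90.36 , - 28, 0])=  [ -90.36, - 85 , - 47.74,  -  35, - 28, - 3,-9/7, 0,79/14, 82/5, 17.51, 54, 72, 78 ]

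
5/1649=5/1649   =  0.00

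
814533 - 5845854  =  -5031321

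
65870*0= 0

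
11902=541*22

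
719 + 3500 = 4219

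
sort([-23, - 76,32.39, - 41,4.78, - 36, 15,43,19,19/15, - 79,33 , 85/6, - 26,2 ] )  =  [ - 79, - 76,  -  41,  -  36, - 26, - 23,19/15,2,4.78,85/6,15,19,32.39, 33,43 ] 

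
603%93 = 45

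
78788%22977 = 9857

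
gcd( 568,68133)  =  1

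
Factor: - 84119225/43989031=-5^2*31^(-1)*1319^1*2551^1*1419001^( - 1)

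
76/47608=19/11902 = 0.00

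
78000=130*600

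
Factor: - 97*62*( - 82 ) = 493148 = 2^2*31^1*41^1*97^1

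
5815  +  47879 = 53694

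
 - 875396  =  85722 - 961118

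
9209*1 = 9209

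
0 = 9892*0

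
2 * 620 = 1240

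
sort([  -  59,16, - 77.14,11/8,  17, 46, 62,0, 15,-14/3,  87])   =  [ - 77.14, - 59,-14/3,0 , 11/8,15,16 , 17,46,  62,87] 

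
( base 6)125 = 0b110101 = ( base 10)53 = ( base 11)49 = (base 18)2h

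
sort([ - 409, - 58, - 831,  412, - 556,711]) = [ - 831, - 556, - 409, - 58 , 412,711]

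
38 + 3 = 41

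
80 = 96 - 16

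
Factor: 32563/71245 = 5^( - 1 ) * 14249^(-1)*32563^1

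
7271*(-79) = -574409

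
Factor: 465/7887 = 155/2629 = 5^1*11^( -1)*31^1 * 239^( - 1) 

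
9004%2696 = 916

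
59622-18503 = 41119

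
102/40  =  51/20 = 2.55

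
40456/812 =49 + 167/203  =  49.82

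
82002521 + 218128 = 82220649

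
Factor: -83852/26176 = -2^( - 4 ) * 409^(-1) * 20963^1 = -  20963/6544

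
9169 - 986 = 8183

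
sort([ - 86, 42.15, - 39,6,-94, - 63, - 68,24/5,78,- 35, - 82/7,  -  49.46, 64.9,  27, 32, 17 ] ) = [ - 94, - 86, - 68, - 63,- 49.46, - 39, - 35, - 82/7,24/5,6,17,27,32, 42.15, 64.9,78]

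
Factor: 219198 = 2^1 *3^1*7^1*17^1 * 307^1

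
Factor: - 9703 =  - 31^1*313^1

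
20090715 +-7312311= 12778404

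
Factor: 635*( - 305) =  - 5^2* 61^1*127^1=- 193675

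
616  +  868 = 1484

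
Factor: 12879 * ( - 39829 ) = -3^5*53^1*39829^1 = -512957691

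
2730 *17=46410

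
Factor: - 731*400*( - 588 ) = 2^6*3^1 * 5^2*7^2 * 17^1*43^1 = 171931200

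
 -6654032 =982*(-6776)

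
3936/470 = 8+ 88/235   =  8.37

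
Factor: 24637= 71^1*347^1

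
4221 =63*67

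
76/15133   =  76/15133 = 0.01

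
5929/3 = 5929/3 = 1976.33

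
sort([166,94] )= [ 94,166] 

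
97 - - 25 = 122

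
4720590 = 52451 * 90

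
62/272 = 31/136 = 0.23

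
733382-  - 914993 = 1648375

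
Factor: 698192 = 2^4 * 11^1* 3967^1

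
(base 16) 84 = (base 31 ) 48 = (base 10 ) 132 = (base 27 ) 4o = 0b10000100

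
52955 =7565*7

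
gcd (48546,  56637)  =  8091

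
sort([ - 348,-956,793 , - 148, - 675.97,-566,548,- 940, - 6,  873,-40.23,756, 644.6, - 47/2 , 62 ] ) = [ - 956, - 940, - 675.97, - 566, - 348, - 148, - 40.23,  -  47/2, - 6, 62,  548,644.6,756,793 , 873] 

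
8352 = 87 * 96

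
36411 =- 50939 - -87350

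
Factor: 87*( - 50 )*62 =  -269700 = - 2^2*3^1*5^2*29^1*31^1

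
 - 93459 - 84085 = -177544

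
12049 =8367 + 3682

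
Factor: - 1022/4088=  -1/4=-2^( - 2)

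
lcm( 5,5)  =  5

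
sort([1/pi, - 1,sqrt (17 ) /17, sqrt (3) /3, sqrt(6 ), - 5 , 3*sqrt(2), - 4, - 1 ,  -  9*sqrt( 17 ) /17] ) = [ - 5,-4, - 9*sqrt( 17)/17,-1, - 1, sqrt( 17)/17,1/pi,  sqrt( 3)/3, sqrt(6),  3*sqrt( 2)]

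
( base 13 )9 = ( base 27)9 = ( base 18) 9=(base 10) 9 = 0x9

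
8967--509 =9476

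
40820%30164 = 10656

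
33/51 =11/17 = 0.65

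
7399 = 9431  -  2032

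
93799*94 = 8817106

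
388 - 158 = 230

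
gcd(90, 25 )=5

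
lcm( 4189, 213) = 12567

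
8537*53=452461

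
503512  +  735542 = 1239054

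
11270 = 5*2254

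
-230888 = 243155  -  474043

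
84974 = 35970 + 49004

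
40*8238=329520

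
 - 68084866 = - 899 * 75734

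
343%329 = 14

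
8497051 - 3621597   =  4875454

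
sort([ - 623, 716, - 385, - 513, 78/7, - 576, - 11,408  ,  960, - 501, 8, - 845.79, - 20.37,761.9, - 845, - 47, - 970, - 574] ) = [ - 970, - 845.79, - 845, - 623, - 576, - 574, - 513, - 501,-385, - 47 , - 20.37 , - 11,8 , 78/7,408,716, 761.9,960]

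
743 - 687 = 56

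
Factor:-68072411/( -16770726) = 2^(  -  1 )*3^ ( - 4)*7^( - 1 )*11^1*23^ (  -  1 ) * 643^ (-1 ) * 6188401^1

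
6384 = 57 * 112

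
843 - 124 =719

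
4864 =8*608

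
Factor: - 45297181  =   - 139^1*337^1*967^1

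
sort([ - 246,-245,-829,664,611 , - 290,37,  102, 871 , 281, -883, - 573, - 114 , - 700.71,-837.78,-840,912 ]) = [-883,-840,-837.78, -829 ,-700.71,-573, - 290,  -  246,-245, - 114 , 37,102, 281, 611,664, 871,912]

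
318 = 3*106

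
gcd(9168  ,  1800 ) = 24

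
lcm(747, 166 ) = 1494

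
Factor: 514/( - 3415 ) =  - 2^1*5^ ( -1) * 257^1*683^( -1) 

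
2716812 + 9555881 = 12272693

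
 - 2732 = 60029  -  62761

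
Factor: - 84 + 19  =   - 5^1*13^1 = -65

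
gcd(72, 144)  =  72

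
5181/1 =5181 = 5181.00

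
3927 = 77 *51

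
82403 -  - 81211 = 163614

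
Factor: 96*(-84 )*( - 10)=2^8*3^2*5^1*7^1= 80640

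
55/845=11/169=0.07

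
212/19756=53/4939=0.01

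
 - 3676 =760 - 4436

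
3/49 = 3/49 =0.06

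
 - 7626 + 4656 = -2970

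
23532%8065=7402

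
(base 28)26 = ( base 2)111110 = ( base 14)46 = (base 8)76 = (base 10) 62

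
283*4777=1351891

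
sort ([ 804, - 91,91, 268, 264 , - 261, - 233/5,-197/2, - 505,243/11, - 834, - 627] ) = [ - 834 ,-627,-505 , - 261, - 197/2, - 91, - 233/5,243/11,91,264,268, 804 ] 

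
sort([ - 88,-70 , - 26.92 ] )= [ - 88,  -  70, - 26.92 ]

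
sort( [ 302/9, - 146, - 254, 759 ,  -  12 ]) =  [  -  254, - 146,  -  12, 302/9,759] 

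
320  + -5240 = - 4920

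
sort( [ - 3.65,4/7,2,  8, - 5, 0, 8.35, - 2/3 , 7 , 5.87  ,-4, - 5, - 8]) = [ - 8 , - 5, - 5, - 4,-3.65,-2/3,  0, 4/7, 2, 5.87, 7, 8, 8.35]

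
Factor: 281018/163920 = 2^ (  -  3)*3^( - 1)*5^( - 1)*71^1*683^( - 1)*1979^1 =140509/81960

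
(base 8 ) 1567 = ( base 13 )533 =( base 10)887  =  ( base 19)28D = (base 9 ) 1185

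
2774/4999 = 2774/4999 = 0.55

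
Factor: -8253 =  - 3^2 * 7^1*131^1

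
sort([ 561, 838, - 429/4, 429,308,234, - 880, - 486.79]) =[ - 880, - 486.79 , - 429/4, 234, 308,429,561, 838]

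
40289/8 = 5036  +  1/8 =5036.12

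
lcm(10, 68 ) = 340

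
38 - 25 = 13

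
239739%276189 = 239739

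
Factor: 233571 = 3^1*13^1*53^1*113^1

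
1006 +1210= 2216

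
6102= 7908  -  1806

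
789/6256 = 789/6256 = 0.13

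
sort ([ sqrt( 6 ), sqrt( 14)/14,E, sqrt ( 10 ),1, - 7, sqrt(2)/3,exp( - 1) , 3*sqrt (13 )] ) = [  -  7, sqrt( 14 ) /14, exp( - 1),sqrt( 2)/3,1,  sqrt( 6), E,sqrt( 10 ),3*sqrt( 13 )]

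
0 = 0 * ( - 3969) 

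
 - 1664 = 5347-7011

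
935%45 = 35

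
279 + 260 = 539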